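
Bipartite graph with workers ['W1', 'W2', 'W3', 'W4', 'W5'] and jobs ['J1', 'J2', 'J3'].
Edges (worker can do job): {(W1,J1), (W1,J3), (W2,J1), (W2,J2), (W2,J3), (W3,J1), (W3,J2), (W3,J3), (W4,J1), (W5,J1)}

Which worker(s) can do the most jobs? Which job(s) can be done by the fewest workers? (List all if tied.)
Most versatile: W2, W3 (3 jobs); Least covered: J2 (2 workers)

Worker degrees (jobs they can do): W1:2, W2:3, W3:3, W4:1, W5:1
Job degrees (workers who can do it): J1:5, J2:2, J3:3

Maximum worker degree is 3, achieved by: W2, W3
Minimum job degree is 2, achieved by: J2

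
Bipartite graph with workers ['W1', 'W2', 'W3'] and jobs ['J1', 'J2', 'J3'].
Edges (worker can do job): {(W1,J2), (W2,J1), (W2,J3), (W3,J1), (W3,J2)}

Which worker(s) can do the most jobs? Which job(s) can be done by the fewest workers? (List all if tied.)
Most versatile: W2, W3 (2 jobs); Least covered: J3 (1 workers)

Worker degrees (jobs they can do): W1:1, W2:2, W3:2
Job degrees (workers who can do it): J1:2, J2:2, J3:1

Maximum worker degree is 2, achieved by: W2, W3
Minimum job degree is 1, achieved by: J3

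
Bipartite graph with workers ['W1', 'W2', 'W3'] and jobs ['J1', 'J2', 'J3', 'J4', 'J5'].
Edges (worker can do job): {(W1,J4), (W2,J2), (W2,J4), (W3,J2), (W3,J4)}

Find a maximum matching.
Matching: {(W2,J2), (W3,J4)}

Maximum matching (size 2):
  W2 → J2
  W3 → J4

Each worker is assigned to at most one job, and each job to at most one worker.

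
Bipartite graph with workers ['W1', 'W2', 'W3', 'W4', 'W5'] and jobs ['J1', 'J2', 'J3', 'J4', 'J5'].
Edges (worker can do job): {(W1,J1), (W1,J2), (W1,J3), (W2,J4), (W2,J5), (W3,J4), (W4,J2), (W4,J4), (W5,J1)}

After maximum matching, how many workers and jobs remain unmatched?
Unmatched: 0 workers, 0 jobs

Maximum matching size: 5
Workers: 5 total, 5 matched, 0 unmatched
Jobs: 5 total, 5 matched, 0 unmatched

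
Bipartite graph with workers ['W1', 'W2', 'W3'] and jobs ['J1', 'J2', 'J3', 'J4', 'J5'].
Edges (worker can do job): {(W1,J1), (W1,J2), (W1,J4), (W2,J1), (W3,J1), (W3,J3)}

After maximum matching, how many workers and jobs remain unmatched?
Unmatched: 0 workers, 2 jobs

Maximum matching size: 3
Workers: 3 total, 3 matched, 0 unmatched
Jobs: 5 total, 3 matched, 2 unmatched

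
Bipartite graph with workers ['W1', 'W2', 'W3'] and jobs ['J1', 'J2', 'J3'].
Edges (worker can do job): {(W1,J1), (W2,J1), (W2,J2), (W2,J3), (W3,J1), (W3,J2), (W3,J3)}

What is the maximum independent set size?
Maximum independent set = 3

By König's theorem:
- Min vertex cover = Max matching = 3
- Max independent set = Total vertices - Min vertex cover
- Max independent set = 6 - 3 = 3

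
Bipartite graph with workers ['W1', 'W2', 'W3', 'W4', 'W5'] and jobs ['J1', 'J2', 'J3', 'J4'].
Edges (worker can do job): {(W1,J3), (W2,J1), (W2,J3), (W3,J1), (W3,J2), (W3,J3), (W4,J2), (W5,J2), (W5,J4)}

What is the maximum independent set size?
Maximum independent set = 5

By König's theorem:
- Min vertex cover = Max matching = 4
- Max independent set = Total vertices - Min vertex cover
- Max independent set = 9 - 4 = 5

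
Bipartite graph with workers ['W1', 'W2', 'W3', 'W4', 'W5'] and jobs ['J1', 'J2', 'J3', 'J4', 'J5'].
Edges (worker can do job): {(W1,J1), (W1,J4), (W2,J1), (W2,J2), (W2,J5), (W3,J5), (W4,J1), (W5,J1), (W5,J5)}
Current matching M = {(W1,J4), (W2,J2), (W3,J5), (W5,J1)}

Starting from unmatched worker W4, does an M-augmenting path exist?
No augmenting path from W4

Alternating search from W4 reaches jobs: {J1, J5}.
Every reachable job is already matched in M, and following those matched edges back to workers exposes no further unvisited jobs.
No M-augmenting path from W4 exists.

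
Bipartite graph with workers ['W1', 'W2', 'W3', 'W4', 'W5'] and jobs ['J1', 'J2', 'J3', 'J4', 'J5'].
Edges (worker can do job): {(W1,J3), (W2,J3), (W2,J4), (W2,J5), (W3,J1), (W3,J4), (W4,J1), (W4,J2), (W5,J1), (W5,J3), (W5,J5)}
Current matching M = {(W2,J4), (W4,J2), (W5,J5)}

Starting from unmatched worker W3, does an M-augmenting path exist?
Yes: W3 → J1

An M-augmenting path alternates non-matching / matching edges, starting and ending at unmatched vertices.
Path: W3 → J1
(J1 is unmatched in M, so the path is augmenting.)
Flipping edges along this path would increase |M| from 3 to 4.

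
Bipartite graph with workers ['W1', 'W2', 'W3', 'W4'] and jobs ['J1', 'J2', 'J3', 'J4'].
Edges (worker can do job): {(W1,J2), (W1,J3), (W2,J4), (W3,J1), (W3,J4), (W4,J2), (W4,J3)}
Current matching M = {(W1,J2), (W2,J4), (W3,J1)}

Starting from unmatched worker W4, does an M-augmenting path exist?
Yes: W4 → J3

An M-augmenting path alternates non-matching / matching edges, starting and ending at unmatched vertices.
Path: W4 → J3
(J3 is unmatched in M, so the path is augmenting.)
Flipping edges along this path would increase |M| from 3 to 4.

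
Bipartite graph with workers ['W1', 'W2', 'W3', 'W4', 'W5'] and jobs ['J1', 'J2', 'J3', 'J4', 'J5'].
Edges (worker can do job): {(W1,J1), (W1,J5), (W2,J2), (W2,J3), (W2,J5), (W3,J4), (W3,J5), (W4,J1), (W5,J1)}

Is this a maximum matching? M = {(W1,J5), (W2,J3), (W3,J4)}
No, size 3 is not maximum

Proposed matching has size 3.
Maximum matching size for this graph: 4.

This is NOT maximum - can be improved to size 4.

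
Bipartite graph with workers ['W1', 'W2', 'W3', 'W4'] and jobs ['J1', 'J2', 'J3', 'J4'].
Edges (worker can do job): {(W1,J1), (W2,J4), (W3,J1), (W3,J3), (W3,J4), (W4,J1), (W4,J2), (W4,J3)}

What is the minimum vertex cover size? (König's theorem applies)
Minimum vertex cover size = 4

By König's theorem: in bipartite graphs,
min vertex cover = max matching = 4

Maximum matching has size 4, so minimum vertex cover also has size 4.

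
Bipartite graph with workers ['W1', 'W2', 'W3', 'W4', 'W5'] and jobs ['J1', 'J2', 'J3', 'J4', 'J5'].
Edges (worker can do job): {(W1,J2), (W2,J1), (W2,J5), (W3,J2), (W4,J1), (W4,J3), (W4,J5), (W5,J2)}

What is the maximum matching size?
Maximum matching size = 3

Maximum matching: {(W2,J1), (W3,J2), (W4,J3)}
Size: 3

This assigns 3 workers to 3 distinct jobs.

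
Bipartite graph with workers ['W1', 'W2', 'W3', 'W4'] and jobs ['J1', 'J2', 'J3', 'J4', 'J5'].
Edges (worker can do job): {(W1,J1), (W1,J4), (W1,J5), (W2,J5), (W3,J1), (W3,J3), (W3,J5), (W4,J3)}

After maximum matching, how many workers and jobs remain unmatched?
Unmatched: 0 workers, 1 jobs

Maximum matching size: 4
Workers: 4 total, 4 matched, 0 unmatched
Jobs: 5 total, 4 matched, 1 unmatched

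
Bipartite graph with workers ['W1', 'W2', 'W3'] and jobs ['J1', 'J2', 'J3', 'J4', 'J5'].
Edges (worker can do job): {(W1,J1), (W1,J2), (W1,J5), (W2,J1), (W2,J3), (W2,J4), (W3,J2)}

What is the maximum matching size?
Maximum matching size = 3

Maximum matching: {(W1,J1), (W2,J3), (W3,J2)}
Size: 3

This assigns 3 workers to 3 distinct jobs.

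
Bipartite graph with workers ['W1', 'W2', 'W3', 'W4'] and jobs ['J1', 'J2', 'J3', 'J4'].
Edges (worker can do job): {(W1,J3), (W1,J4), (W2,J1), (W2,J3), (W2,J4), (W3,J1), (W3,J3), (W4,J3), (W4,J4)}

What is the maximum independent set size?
Maximum independent set = 5

By König's theorem:
- Min vertex cover = Max matching = 3
- Max independent set = Total vertices - Min vertex cover
- Max independent set = 8 - 3 = 5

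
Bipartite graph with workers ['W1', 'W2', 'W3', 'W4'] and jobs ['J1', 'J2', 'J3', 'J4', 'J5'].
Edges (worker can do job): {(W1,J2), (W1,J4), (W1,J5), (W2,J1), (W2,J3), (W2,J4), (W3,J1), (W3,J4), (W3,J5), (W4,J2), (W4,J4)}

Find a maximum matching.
Matching: {(W1,J2), (W2,J1), (W3,J5), (W4,J4)}

Maximum matching (size 4):
  W1 → J2
  W2 → J1
  W3 → J5
  W4 → J4

Each worker is assigned to at most one job, and each job to at most one worker.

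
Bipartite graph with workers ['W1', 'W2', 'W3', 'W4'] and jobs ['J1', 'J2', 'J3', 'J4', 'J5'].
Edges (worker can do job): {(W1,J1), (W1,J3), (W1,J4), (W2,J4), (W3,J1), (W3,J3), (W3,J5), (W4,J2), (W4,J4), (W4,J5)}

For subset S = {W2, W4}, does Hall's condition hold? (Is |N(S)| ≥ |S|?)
Yes: |N(S)| = 3, |S| = 2

Subset S = {W2, W4}
Neighbors N(S) = {J2, J4, J5}

|N(S)| = 3, |S| = 2
Hall's condition: |N(S)| ≥ |S| is satisfied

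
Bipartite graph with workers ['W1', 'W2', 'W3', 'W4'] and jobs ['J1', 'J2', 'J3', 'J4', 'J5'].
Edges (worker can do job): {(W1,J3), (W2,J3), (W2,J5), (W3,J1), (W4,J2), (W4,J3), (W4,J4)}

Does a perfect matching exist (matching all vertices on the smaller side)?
Yes, perfect matching exists (size 4)

Perfect matching: {(W1,J3), (W2,J5), (W3,J1), (W4,J4)}
All 4 vertices on the smaller side are matched.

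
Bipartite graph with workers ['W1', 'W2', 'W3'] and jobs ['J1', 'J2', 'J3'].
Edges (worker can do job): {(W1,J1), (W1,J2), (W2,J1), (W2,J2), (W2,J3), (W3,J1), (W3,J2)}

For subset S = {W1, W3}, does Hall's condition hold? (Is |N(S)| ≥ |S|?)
Yes: |N(S)| = 2, |S| = 2

Subset S = {W1, W3}
Neighbors N(S) = {J1, J2}

|N(S)| = 2, |S| = 2
Hall's condition: |N(S)| ≥ |S| is satisfied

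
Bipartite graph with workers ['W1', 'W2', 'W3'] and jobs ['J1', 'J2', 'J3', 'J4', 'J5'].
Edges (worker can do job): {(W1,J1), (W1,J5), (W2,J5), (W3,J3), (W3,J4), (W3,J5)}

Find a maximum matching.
Matching: {(W1,J1), (W2,J5), (W3,J3)}

Maximum matching (size 3):
  W1 → J1
  W2 → J5
  W3 → J3

Each worker is assigned to at most one job, and each job to at most one worker.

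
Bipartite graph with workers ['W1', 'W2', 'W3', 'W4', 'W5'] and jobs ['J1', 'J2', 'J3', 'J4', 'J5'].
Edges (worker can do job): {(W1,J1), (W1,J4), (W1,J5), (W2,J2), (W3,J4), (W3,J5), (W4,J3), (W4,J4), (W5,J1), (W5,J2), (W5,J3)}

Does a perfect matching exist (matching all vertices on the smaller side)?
Yes, perfect matching exists (size 5)

Perfect matching: {(W1,J1), (W2,J2), (W3,J5), (W4,J4), (W5,J3)}
All 5 vertices on the smaller side are matched.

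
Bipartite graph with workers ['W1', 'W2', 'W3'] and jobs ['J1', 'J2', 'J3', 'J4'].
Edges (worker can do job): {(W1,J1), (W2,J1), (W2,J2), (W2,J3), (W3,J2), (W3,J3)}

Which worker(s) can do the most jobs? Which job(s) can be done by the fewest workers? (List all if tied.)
Most versatile: W2 (3 jobs); Least covered: J4 (0 workers)

Worker degrees (jobs they can do): W1:1, W2:3, W3:2
Job degrees (workers who can do it): J1:2, J2:2, J3:2, J4:0

Maximum worker degree is 3, achieved by: W2
Minimum job degree is 0, achieved by: J4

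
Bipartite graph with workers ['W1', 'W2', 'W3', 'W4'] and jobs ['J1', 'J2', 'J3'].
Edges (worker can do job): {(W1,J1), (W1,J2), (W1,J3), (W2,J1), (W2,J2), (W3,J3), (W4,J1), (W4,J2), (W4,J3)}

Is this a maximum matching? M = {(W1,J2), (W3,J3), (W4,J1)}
Yes, size 3 is maximum

Proposed matching has size 3.
Maximum matching size for this graph: 3.

This is a maximum matching.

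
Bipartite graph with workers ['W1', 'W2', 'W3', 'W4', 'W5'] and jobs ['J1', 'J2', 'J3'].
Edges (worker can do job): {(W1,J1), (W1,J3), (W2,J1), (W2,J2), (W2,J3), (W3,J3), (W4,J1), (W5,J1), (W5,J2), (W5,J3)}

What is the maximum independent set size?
Maximum independent set = 5

By König's theorem:
- Min vertex cover = Max matching = 3
- Max independent set = Total vertices - Min vertex cover
- Max independent set = 8 - 3 = 5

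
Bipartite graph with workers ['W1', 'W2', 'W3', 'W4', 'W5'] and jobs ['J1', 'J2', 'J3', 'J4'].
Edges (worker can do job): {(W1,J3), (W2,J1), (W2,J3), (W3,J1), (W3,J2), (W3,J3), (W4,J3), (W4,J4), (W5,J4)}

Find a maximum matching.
Matching: {(W2,J1), (W3,J2), (W4,J3), (W5,J4)}

Maximum matching (size 4):
  W2 → J1
  W3 → J2
  W4 → J3
  W5 → J4

Each worker is assigned to at most one job, and each job to at most one worker.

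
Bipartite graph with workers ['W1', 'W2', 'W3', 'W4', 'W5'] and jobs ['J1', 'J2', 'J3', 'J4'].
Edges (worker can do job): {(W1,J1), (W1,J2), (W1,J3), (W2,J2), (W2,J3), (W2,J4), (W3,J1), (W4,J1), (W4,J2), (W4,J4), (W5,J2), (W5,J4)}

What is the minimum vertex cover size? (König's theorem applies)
Minimum vertex cover size = 4

By König's theorem: in bipartite graphs,
min vertex cover = max matching = 4

Maximum matching has size 4, so minimum vertex cover also has size 4.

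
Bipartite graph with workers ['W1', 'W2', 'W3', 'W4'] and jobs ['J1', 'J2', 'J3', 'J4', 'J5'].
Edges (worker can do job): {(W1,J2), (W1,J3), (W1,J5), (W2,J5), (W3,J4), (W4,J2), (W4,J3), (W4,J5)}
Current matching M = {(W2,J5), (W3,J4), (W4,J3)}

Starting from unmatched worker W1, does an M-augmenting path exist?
Yes: W1 → J3 → W4 → J2

An M-augmenting path alternates non-matching / matching edges, starting and ending at unmatched vertices.
Path: W1 → J3 → W4 → J2
(J2 is unmatched in M, so the path is augmenting.)
Flipping edges along this path would increase |M| from 3 to 4.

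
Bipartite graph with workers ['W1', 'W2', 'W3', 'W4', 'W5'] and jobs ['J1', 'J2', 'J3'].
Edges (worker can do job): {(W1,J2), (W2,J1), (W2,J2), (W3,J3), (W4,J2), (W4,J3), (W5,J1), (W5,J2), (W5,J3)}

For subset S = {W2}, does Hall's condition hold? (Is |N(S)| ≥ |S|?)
Yes: |N(S)| = 2, |S| = 1

Subset S = {W2}
Neighbors N(S) = {J1, J2}

|N(S)| = 2, |S| = 1
Hall's condition: |N(S)| ≥ |S| is satisfied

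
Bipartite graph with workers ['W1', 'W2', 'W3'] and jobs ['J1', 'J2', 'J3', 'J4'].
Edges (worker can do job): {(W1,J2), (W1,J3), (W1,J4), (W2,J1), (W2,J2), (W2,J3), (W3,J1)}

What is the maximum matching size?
Maximum matching size = 3

Maximum matching: {(W1,J3), (W2,J2), (W3,J1)}
Size: 3

This assigns 3 workers to 3 distinct jobs.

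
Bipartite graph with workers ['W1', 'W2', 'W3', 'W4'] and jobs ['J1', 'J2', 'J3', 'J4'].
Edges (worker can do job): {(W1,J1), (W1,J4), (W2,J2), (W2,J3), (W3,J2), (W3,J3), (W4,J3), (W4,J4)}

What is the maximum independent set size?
Maximum independent set = 4

By König's theorem:
- Min vertex cover = Max matching = 4
- Max independent set = Total vertices - Min vertex cover
- Max independent set = 8 - 4 = 4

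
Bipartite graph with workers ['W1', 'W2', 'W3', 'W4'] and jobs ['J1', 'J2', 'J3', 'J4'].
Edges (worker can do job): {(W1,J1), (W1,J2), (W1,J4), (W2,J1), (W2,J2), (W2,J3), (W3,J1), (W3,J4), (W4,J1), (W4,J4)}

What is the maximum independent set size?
Maximum independent set = 4

By König's theorem:
- Min vertex cover = Max matching = 4
- Max independent set = Total vertices - Min vertex cover
- Max independent set = 8 - 4 = 4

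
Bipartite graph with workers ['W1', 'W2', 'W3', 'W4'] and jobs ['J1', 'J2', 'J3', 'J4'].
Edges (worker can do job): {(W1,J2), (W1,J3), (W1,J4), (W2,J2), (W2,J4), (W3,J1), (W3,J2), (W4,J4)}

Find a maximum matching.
Matching: {(W1,J3), (W2,J2), (W3,J1), (W4,J4)}

Maximum matching (size 4):
  W1 → J3
  W2 → J2
  W3 → J1
  W4 → J4

Each worker is assigned to at most one job, and each job to at most one worker.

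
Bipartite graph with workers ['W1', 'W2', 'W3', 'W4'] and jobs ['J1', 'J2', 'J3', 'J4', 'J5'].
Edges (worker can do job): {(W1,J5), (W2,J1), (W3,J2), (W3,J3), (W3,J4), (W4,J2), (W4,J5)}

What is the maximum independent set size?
Maximum independent set = 5

By König's theorem:
- Min vertex cover = Max matching = 4
- Max independent set = Total vertices - Min vertex cover
- Max independent set = 9 - 4 = 5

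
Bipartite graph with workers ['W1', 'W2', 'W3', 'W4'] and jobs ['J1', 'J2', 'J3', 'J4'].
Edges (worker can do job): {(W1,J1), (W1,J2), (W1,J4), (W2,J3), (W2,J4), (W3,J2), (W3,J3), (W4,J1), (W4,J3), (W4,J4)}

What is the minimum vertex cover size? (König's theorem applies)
Minimum vertex cover size = 4

By König's theorem: in bipartite graphs,
min vertex cover = max matching = 4

Maximum matching has size 4, so minimum vertex cover also has size 4.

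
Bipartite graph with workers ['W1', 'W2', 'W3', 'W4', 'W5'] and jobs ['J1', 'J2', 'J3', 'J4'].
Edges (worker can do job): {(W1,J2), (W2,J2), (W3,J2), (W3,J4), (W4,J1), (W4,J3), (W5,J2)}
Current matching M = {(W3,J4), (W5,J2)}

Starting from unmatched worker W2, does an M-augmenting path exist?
No augmenting path from W2

Alternating search from W2 reaches jobs: {J2}.
Every reachable job is already matched in M, and following those matched edges back to workers exposes no further unvisited jobs.
No M-augmenting path from W2 exists.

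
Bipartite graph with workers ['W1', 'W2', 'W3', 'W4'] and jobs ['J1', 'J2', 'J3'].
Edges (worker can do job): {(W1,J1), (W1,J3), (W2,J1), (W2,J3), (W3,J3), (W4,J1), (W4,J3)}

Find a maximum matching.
Matching: {(W3,J3), (W4,J1)}

Maximum matching (size 2):
  W3 → J3
  W4 → J1

Each worker is assigned to at most one job, and each job to at most one worker.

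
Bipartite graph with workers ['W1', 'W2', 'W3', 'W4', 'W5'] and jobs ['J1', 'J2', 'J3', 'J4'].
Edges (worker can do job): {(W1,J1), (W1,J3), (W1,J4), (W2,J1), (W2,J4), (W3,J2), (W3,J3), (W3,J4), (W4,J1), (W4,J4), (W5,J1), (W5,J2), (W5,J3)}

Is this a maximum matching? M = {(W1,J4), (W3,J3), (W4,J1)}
No, size 3 is not maximum

Proposed matching has size 3.
Maximum matching size for this graph: 4.

This is NOT maximum - can be improved to size 4.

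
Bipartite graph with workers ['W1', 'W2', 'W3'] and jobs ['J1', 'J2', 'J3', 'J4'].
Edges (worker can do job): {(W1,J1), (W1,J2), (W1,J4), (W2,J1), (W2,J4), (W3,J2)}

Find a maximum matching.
Matching: {(W1,J4), (W2,J1), (W3,J2)}

Maximum matching (size 3):
  W1 → J4
  W2 → J1
  W3 → J2

Each worker is assigned to at most one job, and each job to at most one worker.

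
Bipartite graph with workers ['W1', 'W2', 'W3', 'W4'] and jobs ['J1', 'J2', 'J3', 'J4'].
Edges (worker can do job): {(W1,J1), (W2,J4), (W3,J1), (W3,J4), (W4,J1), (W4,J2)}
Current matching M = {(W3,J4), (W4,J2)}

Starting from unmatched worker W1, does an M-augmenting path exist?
Yes: W1 → J1

An M-augmenting path alternates non-matching / matching edges, starting and ending at unmatched vertices.
Path: W1 → J1
(J1 is unmatched in M, so the path is augmenting.)
Flipping edges along this path would increase |M| from 2 to 3.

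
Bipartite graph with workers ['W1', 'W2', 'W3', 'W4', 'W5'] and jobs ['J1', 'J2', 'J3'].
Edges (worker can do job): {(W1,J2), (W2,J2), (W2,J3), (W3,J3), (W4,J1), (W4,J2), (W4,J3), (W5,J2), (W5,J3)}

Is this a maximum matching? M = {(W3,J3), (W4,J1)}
No, size 2 is not maximum

Proposed matching has size 2.
Maximum matching size for this graph: 3.

This is NOT maximum - can be improved to size 3.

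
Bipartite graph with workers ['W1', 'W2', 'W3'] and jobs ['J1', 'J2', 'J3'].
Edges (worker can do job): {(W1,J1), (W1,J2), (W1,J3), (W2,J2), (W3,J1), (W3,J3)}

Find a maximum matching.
Matching: {(W1,J3), (W2,J2), (W3,J1)}

Maximum matching (size 3):
  W1 → J3
  W2 → J2
  W3 → J1

Each worker is assigned to at most one job, and each job to at most one worker.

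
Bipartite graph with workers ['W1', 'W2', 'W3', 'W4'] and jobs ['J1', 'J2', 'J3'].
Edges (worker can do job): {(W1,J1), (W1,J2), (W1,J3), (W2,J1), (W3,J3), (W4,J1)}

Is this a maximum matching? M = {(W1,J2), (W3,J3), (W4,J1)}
Yes, size 3 is maximum

Proposed matching has size 3.
Maximum matching size for this graph: 3.

This is a maximum matching.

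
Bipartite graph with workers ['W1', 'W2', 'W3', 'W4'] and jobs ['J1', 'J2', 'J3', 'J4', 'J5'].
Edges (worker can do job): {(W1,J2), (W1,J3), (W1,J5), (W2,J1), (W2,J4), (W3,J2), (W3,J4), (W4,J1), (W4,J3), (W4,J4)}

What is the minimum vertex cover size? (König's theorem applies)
Minimum vertex cover size = 4

By König's theorem: in bipartite graphs,
min vertex cover = max matching = 4

Maximum matching has size 4, so minimum vertex cover also has size 4.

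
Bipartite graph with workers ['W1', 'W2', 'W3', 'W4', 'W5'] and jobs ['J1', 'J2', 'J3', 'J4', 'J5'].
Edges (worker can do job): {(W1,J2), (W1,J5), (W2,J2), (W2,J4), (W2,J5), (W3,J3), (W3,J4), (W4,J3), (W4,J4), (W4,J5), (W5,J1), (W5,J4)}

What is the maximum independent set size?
Maximum independent set = 5

By König's theorem:
- Min vertex cover = Max matching = 5
- Max independent set = Total vertices - Min vertex cover
- Max independent set = 10 - 5 = 5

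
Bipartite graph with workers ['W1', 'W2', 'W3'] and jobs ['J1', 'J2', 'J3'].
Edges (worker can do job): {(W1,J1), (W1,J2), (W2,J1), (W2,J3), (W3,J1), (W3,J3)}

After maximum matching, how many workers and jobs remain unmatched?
Unmatched: 0 workers, 0 jobs

Maximum matching size: 3
Workers: 3 total, 3 matched, 0 unmatched
Jobs: 3 total, 3 matched, 0 unmatched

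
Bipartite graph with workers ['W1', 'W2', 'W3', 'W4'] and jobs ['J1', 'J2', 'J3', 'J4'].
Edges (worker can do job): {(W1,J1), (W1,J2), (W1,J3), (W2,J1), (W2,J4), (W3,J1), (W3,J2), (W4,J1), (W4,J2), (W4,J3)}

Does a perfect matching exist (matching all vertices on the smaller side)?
Yes, perfect matching exists (size 4)

Perfect matching: {(W1,J2), (W2,J4), (W3,J1), (W4,J3)}
All 4 vertices on the smaller side are matched.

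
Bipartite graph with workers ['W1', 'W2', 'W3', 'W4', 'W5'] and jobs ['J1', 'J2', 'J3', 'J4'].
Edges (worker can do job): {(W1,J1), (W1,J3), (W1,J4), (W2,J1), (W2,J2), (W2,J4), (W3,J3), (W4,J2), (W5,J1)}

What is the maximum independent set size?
Maximum independent set = 5

By König's theorem:
- Min vertex cover = Max matching = 4
- Max independent set = Total vertices - Min vertex cover
- Max independent set = 9 - 4 = 5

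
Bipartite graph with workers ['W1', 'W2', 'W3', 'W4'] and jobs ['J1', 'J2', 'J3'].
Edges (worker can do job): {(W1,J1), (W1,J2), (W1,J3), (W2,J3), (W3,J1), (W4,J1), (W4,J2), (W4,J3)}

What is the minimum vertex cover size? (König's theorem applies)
Minimum vertex cover size = 3

By König's theorem: in bipartite graphs,
min vertex cover = max matching = 3

Maximum matching has size 3, so minimum vertex cover also has size 3.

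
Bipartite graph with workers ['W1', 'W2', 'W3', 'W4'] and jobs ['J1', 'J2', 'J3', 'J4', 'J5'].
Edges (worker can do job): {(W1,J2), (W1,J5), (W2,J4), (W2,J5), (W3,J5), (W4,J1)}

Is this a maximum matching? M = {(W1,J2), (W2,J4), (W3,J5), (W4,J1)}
Yes, size 4 is maximum

Proposed matching has size 4.
Maximum matching size for this graph: 4.

This is a maximum matching.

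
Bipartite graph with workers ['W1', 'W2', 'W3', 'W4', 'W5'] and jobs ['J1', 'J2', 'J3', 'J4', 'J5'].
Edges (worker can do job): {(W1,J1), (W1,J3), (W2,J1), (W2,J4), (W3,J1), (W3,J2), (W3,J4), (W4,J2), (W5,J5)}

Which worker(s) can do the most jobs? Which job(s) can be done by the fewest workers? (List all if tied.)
Most versatile: W3 (3 jobs); Least covered: J3, J5 (1 workers)

Worker degrees (jobs they can do): W1:2, W2:2, W3:3, W4:1, W5:1
Job degrees (workers who can do it): J1:3, J2:2, J3:1, J4:2, J5:1

Maximum worker degree is 3, achieved by: W3
Minimum job degree is 1, achieved by: J3, J5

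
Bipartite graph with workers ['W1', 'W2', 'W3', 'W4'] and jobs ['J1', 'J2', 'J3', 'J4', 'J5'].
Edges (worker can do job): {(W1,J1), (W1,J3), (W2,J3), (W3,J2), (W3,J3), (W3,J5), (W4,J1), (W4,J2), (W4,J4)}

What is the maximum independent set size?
Maximum independent set = 5

By König's theorem:
- Min vertex cover = Max matching = 4
- Max independent set = Total vertices - Min vertex cover
- Max independent set = 9 - 4 = 5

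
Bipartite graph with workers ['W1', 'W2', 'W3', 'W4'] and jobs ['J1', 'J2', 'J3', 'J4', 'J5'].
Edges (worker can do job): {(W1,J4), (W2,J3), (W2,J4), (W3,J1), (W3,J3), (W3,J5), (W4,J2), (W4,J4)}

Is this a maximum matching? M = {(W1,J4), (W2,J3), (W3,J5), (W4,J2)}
Yes, size 4 is maximum

Proposed matching has size 4.
Maximum matching size for this graph: 4.

This is a maximum matching.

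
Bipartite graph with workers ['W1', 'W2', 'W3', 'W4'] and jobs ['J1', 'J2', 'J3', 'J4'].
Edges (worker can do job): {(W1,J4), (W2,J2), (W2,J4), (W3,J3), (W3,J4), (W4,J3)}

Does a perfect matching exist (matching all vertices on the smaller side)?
No, maximum matching has size 3 < 4

Maximum matching has size 3, need 4 for perfect matching.
Unmatched workers: ['W1']
Unmatched jobs: ['J1']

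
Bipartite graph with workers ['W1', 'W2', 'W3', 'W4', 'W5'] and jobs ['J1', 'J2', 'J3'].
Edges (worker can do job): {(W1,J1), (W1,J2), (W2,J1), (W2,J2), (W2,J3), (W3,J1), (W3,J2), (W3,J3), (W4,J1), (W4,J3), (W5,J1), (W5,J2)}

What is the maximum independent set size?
Maximum independent set = 5

By König's theorem:
- Min vertex cover = Max matching = 3
- Max independent set = Total vertices - Min vertex cover
- Max independent set = 8 - 3 = 5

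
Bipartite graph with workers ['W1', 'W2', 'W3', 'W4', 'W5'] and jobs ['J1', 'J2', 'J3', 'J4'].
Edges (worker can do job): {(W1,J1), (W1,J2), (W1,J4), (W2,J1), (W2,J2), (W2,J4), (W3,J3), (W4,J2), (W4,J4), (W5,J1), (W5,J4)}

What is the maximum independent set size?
Maximum independent set = 5

By König's theorem:
- Min vertex cover = Max matching = 4
- Max independent set = Total vertices - Min vertex cover
- Max independent set = 9 - 4 = 5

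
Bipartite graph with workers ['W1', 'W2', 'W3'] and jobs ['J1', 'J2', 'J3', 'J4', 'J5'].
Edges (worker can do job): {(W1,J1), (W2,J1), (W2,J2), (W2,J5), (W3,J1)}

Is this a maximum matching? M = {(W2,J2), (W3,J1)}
Yes, size 2 is maximum

Proposed matching has size 2.
Maximum matching size for this graph: 2.

This is a maximum matching.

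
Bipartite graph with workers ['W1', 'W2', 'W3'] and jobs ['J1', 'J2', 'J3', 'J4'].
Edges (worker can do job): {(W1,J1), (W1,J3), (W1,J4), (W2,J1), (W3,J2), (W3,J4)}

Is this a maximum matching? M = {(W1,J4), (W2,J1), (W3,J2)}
Yes, size 3 is maximum

Proposed matching has size 3.
Maximum matching size for this graph: 3.

This is a maximum matching.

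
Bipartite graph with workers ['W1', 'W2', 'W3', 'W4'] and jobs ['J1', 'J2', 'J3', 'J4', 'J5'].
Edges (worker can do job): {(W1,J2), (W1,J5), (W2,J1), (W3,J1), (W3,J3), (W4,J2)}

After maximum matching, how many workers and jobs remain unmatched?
Unmatched: 0 workers, 1 jobs

Maximum matching size: 4
Workers: 4 total, 4 matched, 0 unmatched
Jobs: 5 total, 4 matched, 1 unmatched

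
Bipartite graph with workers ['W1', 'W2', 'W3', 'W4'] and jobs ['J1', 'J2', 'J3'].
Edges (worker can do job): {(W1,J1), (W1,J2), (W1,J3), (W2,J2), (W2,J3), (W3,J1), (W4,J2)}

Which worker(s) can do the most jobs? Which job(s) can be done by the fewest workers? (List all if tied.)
Most versatile: W1 (3 jobs); Least covered: J1, J3 (2 workers)

Worker degrees (jobs they can do): W1:3, W2:2, W3:1, W4:1
Job degrees (workers who can do it): J1:2, J2:3, J3:2

Maximum worker degree is 3, achieved by: W1
Minimum job degree is 2, achieved by: J1, J3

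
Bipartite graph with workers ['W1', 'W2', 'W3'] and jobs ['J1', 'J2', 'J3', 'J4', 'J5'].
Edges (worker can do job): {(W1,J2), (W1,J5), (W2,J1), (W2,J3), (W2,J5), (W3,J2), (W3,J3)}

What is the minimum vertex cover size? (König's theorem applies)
Minimum vertex cover size = 3

By König's theorem: in bipartite graphs,
min vertex cover = max matching = 3

Maximum matching has size 3, so minimum vertex cover also has size 3.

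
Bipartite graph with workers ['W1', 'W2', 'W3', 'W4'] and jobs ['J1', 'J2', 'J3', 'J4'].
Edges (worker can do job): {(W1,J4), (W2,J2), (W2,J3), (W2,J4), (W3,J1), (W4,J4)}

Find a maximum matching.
Matching: {(W2,J3), (W3,J1), (W4,J4)}

Maximum matching (size 3):
  W2 → J3
  W3 → J1
  W4 → J4

Each worker is assigned to at most one job, and each job to at most one worker.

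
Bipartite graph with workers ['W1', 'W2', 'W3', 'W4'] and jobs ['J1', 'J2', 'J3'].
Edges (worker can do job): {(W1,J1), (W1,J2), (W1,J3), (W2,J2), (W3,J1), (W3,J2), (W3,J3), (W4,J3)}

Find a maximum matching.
Matching: {(W1,J1), (W3,J2), (W4,J3)}

Maximum matching (size 3):
  W1 → J1
  W3 → J2
  W4 → J3

Each worker is assigned to at most one job, and each job to at most one worker.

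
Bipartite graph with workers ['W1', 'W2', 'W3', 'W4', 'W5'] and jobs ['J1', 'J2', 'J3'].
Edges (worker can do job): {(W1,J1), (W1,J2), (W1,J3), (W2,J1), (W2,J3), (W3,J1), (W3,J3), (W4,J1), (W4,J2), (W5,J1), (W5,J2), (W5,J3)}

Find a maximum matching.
Matching: {(W3,J3), (W4,J2), (W5,J1)}

Maximum matching (size 3):
  W3 → J3
  W4 → J2
  W5 → J1

Each worker is assigned to at most one job, and each job to at most one worker.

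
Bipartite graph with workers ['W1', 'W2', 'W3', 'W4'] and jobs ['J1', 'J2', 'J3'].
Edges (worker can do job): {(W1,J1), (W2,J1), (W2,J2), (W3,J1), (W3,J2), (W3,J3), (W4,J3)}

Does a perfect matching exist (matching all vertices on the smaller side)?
Yes, perfect matching exists (size 3)

Perfect matching: {(W1,J1), (W3,J2), (W4,J3)}
All 3 vertices on the smaller side are matched.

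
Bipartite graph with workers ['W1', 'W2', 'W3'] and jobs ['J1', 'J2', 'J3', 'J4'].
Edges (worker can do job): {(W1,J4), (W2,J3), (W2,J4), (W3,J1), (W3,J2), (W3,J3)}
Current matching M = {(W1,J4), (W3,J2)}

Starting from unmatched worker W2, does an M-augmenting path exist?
Yes: W2 → J3

An M-augmenting path alternates non-matching / matching edges, starting and ending at unmatched vertices.
Path: W2 → J3
(J3 is unmatched in M, so the path is augmenting.)
Flipping edges along this path would increase |M| from 2 to 3.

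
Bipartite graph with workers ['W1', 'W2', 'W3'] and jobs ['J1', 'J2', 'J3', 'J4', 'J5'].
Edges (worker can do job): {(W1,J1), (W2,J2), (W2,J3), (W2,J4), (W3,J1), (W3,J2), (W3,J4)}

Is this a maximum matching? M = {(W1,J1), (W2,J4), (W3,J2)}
Yes, size 3 is maximum

Proposed matching has size 3.
Maximum matching size for this graph: 3.

This is a maximum matching.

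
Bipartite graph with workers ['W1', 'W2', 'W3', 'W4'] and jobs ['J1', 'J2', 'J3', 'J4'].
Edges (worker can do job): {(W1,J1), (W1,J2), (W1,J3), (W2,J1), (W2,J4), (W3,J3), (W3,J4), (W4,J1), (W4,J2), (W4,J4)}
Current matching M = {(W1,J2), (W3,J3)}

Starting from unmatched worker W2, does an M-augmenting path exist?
Yes: W2 → J1

An M-augmenting path alternates non-matching / matching edges, starting and ending at unmatched vertices.
Path: W2 → J1
(J1 is unmatched in M, so the path is augmenting.)
Flipping edges along this path would increase |M| from 2 to 3.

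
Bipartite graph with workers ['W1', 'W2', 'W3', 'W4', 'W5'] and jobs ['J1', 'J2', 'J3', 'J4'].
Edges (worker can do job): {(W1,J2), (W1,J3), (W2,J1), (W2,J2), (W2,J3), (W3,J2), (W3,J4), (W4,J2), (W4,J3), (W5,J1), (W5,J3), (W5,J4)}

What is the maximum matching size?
Maximum matching size = 4

Maximum matching: {(W1,J2), (W3,J4), (W4,J3), (W5,J1)}
Size: 4

This assigns 4 workers to 4 distinct jobs.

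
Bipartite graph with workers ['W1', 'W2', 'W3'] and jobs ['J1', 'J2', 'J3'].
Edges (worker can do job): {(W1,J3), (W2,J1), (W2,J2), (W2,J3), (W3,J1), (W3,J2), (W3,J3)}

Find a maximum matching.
Matching: {(W1,J3), (W2,J1), (W3,J2)}

Maximum matching (size 3):
  W1 → J3
  W2 → J1
  W3 → J2

Each worker is assigned to at most one job, and each job to at most one worker.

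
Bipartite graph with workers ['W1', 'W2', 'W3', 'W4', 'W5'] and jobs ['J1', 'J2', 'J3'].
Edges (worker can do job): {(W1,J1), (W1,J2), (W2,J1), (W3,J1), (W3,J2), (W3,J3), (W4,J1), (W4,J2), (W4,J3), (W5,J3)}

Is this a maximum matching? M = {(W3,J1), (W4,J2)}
No, size 2 is not maximum

Proposed matching has size 2.
Maximum matching size for this graph: 3.

This is NOT maximum - can be improved to size 3.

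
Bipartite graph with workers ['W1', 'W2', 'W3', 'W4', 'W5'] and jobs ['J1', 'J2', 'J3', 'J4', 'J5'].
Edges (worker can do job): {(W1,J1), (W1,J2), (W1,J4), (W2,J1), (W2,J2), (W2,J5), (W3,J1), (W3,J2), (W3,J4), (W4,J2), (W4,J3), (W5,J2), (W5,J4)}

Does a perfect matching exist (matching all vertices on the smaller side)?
Yes, perfect matching exists (size 5)

Perfect matching: {(W1,J4), (W2,J5), (W3,J1), (W4,J3), (W5,J2)}
All 5 vertices on the smaller side are matched.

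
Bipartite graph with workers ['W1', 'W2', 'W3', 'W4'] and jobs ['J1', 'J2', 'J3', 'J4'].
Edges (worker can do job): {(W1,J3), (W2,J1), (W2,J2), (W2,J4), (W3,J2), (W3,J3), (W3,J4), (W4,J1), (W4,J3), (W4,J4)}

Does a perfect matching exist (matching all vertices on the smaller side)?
Yes, perfect matching exists (size 4)

Perfect matching: {(W1,J3), (W2,J4), (W3,J2), (W4,J1)}
All 4 vertices on the smaller side are matched.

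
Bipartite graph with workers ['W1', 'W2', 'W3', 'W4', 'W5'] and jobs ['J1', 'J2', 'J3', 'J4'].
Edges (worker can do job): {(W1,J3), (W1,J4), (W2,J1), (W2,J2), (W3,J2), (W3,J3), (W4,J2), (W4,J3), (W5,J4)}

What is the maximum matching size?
Maximum matching size = 4

Maximum matching: {(W2,J1), (W3,J2), (W4,J3), (W5,J4)}
Size: 4

This assigns 4 workers to 4 distinct jobs.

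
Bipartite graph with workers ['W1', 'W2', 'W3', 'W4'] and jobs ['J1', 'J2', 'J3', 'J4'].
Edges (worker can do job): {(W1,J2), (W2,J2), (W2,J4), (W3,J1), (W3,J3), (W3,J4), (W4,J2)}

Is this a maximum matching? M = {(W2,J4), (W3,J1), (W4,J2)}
Yes, size 3 is maximum

Proposed matching has size 3.
Maximum matching size for this graph: 3.

This is a maximum matching.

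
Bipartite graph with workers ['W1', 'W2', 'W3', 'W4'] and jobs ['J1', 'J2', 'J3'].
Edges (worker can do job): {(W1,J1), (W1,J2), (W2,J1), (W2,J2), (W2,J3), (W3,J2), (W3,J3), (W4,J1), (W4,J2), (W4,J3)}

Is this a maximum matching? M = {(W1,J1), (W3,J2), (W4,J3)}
Yes, size 3 is maximum

Proposed matching has size 3.
Maximum matching size for this graph: 3.

This is a maximum matching.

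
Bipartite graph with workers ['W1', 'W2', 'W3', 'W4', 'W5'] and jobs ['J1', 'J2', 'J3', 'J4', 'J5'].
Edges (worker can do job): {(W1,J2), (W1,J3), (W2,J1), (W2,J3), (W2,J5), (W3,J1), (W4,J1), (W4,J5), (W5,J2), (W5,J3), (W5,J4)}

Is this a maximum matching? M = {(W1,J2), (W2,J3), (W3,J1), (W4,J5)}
No, size 4 is not maximum

Proposed matching has size 4.
Maximum matching size for this graph: 5.

This is NOT maximum - can be improved to size 5.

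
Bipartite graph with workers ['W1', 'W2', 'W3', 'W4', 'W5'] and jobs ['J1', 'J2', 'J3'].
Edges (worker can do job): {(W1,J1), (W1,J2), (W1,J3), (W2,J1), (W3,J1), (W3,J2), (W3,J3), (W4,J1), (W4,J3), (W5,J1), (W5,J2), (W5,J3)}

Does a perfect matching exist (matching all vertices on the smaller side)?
Yes, perfect matching exists (size 3)

Perfect matching: {(W1,J2), (W3,J3), (W5,J1)}
All 3 vertices on the smaller side are matched.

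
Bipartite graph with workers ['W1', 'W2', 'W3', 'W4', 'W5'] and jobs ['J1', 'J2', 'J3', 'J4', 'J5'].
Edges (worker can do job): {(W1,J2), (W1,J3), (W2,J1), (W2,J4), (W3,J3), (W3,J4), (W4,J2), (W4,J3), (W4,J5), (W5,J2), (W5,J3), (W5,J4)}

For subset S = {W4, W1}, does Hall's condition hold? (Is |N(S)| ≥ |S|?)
Yes: |N(S)| = 3, |S| = 2

Subset S = {W4, W1}
Neighbors N(S) = {J2, J3, J5}

|N(S)| = 3, |S| = 2
Hall's condition: |N(S)| ≥ |S| is satisfied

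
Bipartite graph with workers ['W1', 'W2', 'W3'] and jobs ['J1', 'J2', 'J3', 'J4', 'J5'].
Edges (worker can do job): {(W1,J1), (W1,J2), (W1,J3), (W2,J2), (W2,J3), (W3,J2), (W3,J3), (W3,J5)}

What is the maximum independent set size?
Maximum independent set = 5

By König's theorem:
- Min vertex cover = Max matching = 3
- Max independent set = Total vertices - Min vertex cover
- Max independent set = 8 - 3 = 5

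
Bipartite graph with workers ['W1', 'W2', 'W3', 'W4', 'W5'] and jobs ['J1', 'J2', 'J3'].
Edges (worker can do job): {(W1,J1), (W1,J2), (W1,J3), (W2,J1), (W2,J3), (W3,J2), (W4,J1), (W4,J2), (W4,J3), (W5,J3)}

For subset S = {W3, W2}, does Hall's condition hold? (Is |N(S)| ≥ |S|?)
Yes: |N(S)| = 3, |S| = 2

Subset S = {W3, W2}
Neighbors N(S) = {J1, J2, J3}

|N(S)| = 3, |S| = 2
Hall's condition: |N(S)| ≥ |S| is satisfied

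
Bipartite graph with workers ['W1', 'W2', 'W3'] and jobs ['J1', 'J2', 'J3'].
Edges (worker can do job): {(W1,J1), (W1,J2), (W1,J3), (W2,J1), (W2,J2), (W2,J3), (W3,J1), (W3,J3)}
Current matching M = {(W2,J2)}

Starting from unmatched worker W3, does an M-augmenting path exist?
Yes: W3 → J3

An M-augmenting path alternates non-matching / matching edges, starting and ending at unmatched vertices.
Path: W3 → J3
(J3 is unmatched in M, so the path is augmenting.)
Flipping edges along this path would increase |M| from 1 to 2.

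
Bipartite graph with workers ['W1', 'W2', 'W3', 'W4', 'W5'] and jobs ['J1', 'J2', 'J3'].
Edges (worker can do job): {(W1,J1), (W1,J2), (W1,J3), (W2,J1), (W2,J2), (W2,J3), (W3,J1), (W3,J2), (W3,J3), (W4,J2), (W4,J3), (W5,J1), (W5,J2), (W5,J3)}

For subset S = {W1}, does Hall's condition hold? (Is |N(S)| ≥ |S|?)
Yes: |N(S)| = 3, |S| = 1

Subset S = {W1}
Neighbors N(S) = {J1, J2, J3}

|N(S)| = 3, |S| = 1
Hall's condition: |N(S)| ≥ |S| is satisfied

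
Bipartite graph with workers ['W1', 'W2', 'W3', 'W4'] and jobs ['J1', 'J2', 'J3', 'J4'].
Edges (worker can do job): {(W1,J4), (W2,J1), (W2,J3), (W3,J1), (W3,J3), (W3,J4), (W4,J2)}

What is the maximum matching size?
Maximum matching size = 4

Maximum matching: {(W1,J4), (W2,J3), (W3,J1), (W4,J2)}
Size: 4

This assigns 4 workers to 4 distinct jobs.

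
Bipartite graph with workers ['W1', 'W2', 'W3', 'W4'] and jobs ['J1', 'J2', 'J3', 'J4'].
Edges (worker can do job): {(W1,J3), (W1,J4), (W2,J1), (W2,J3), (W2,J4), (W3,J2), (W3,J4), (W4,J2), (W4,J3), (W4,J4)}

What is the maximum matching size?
Maximum matching size = 4

Maximum matching: {(W1,J3), (W2,J1), (W3,J4), (W4,J2)}
Size: 4

This assigns 4 workers to 4 distinct jobs.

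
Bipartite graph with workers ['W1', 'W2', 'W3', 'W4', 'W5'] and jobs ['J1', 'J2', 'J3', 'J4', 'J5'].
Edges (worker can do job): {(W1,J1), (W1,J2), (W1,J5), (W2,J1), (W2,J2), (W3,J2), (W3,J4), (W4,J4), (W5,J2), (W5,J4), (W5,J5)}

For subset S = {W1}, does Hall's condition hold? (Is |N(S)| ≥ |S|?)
Yes: |N(S)| = 3, |S| = 1

Subset S = {W1}
Neighbors N(S) = {J1, J2, J5}

|N(S)| = 3, |S| = 1
Hall's condition: |N(S)| ≥ |S| is satisfied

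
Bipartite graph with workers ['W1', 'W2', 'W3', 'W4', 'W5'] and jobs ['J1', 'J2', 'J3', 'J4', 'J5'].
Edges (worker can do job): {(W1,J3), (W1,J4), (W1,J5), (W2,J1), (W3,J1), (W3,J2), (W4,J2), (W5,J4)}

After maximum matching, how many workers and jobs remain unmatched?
Unmatched: 1 workers, 1 jobs

Maximum matching size: 4
Workers: 5 total, 4 matched, 1 unmatched
Jobs: 5 total, 4 matched, 1 unmatched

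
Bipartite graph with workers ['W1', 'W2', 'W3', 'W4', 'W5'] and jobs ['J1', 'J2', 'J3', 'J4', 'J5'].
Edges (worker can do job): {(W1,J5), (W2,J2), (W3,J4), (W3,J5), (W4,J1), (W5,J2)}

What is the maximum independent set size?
Maximum independent set = 6

By König's theorem:
- Min vertex cover = Max matching = 4
- Max independent set = Total vertices - Min vertex cover
- Max independent set = 10 - 4 = 6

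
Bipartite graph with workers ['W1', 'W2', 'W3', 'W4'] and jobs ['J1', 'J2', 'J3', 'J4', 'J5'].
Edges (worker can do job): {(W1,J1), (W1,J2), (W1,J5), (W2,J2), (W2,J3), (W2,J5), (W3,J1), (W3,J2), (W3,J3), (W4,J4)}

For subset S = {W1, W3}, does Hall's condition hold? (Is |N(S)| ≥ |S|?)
Yes: |N(S)| = 4, |S| = 2

Subset S = {W1, W3}
Neighbors N(S) = {J1, J2, J3, J5}

|N(S)| = 4, |S| = 2
Hall's condition: |N(S)| ≥ |S| is satisfied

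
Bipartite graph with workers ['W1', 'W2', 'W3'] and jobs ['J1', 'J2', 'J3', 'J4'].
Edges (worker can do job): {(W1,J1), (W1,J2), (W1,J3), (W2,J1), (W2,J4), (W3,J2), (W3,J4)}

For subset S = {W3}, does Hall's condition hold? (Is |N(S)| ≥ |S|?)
Yes: |N(S)| = 2, |S| = 1

Subset S = {W3}
Neighbors N(S) = {J2, J4}

|N(S)| = 2, |S| = 1
Hall's condition: |N(S)| ≥ |S| is satisfied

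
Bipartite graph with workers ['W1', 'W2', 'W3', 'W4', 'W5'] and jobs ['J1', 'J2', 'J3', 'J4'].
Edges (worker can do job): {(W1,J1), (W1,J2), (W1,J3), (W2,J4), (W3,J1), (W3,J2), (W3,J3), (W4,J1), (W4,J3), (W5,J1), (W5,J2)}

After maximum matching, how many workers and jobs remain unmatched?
Unmatched: 1 workers, 0 jobs

Maximum matching size: 4
Workers: 5 total, 4 matched, 1 unmatched
Jobs: 4 total, 4 matched, 0 unmatched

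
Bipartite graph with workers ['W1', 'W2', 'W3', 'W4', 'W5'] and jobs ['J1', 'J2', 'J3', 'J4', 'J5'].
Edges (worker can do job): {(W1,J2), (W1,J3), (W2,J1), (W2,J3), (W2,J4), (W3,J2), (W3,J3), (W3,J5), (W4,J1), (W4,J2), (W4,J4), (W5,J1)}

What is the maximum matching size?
Maximum matching size = 5

Maximum matching: {(W1,J2), (W2,J3), (W3,J5), (W4,J4), (W5,J1)}
Size: 5

This assigns 5 workers to 5 distinct jobs.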